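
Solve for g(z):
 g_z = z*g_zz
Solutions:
 g(z) = C1 + C2*z^2


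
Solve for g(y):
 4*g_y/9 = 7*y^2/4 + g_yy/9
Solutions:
 g(y) = C1 + C2*exp(4*y) + 21*y^3/16 + 63*y^2/64 + 63*y/128


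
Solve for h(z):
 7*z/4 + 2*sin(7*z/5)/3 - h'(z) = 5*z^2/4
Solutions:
 h(z) = C1 - 5*z^3/12 + 7*z^2/8 - 10*cos(7*z/5)/21


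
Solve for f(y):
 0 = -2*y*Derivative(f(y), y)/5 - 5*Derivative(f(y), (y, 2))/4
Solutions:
 f(y) = C1 + C2*erf(2*y/5)


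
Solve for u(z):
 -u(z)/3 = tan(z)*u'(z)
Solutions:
 u(z) = C1/sin(z)^(1/3)


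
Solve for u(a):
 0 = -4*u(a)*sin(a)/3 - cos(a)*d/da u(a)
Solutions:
 u(a) = C1*cos(a)^(4/3)


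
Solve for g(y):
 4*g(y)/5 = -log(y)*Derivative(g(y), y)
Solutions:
 g(y) = C1*exp(-4*li(y)/5)


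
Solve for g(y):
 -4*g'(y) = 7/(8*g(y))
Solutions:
 g(y) = -sqrt(C1 - 7*y)/4
 g(y) = sqrt(C1 - 7*y)/4


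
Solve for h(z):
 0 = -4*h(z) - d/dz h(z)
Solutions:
 h(z) = C1*exp(-4*z)


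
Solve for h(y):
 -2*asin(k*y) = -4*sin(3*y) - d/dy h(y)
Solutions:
 h(y) = C1 + 2*Piecewise((y*asin(k*y) + sqrt(-k^2*y^2 + 1)/k, Ne(k, 0)), (0, True)) + 4*cos(3*y)/3


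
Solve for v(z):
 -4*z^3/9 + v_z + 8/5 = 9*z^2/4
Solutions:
 v(z) = C1 + z^4/9 + 3*z^3/4 - 8*z/5


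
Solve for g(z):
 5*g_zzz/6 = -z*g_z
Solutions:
 g(z) = C1 + Integral(C2*airyai(-5^(2/3)*6^(1/3)*z/5) + C3*airybi(-5^(2/3)*6^(1/3)*z/5), z)


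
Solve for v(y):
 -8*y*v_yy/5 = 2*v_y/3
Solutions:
 v(y) = C1 + C2*y^(7/12)


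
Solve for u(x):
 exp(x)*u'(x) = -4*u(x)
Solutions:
 u(x) = C1*exp(4*exp(-x))


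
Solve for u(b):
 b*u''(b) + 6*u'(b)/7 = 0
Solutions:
 u(b) = C1 + C2*b^(1/7)


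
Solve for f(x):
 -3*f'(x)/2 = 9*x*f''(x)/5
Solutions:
 f(x) = C1 + C2*x^(1/6)


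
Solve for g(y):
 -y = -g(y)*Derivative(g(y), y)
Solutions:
 g(y) = -sqrt(C1 + y^2)
 g(y) = sqrt(C1 + y^2)


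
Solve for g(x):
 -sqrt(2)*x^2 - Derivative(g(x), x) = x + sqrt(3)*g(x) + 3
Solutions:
 g(x) = C1*exp(-sqrt(3)*x) - sqrt(6)*x^2/3 - sqrt(3)*x/3 + 2*sqrt(2)*x/3 - sqrt(3) - 2*sqrt(6)/9 + 1/3


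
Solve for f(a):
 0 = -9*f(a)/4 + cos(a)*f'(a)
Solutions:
 f(a) = C1*(sin(a) + 1)^(9/8)/(sin(a) - 1)^(9/8)


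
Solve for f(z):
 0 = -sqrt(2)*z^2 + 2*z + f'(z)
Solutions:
 f(z) = C1 + sqrt(2)*z^3/3 - z^2


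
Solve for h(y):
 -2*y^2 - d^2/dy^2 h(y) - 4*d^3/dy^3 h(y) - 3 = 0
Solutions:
 h(y) = C1 + C2*y + C3*exp(-y/4) - y^4/6 + 8*y^3/3 - 67*y^2/2


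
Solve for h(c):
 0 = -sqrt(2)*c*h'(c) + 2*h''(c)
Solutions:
 h(c) = C1 + C2*erfi(2^(1/4)*c/2)


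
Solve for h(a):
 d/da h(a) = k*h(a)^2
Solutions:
 h(a) = -1/(C1 + a*k)


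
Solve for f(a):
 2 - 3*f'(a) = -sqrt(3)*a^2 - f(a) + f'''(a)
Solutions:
 f(a) = C1*exp(2^(1/3)*a*(-2^(1/3)*(1 + sqrt(5))^(1/3) + 2/(1 + sqrt(5))^(1/3))/4)*sin(2^(1/3)*sqrt(3)*a*(2/(1 + sqrt(5))^(1/3) + 2^(1/3)*(1 + sqrt(5))^(1/3))/4) + C2*exp(2^(1/3)*a*(-2^(1/3)*(1 + sqrt(5))^(1/3) + 2/(1 + sqrt(5))^(1/3))/4)*cos(2^(1/3)*sqrt(3)*a*(2/(1 + sqrt(5))^(1/3) + 2^(1/3)*(1 + sqrt(5))^(1/3))/4) + C3*exp(2^(1/3)*a*(-1/(1 + sqrt(5))^(1/3) + 2^(1/3)*(1 + sqrt(5))^(1/3)/2)) - sqrt(3)*a^2 - 6*sqrt(3)*a - 18*sqrt(3) - 2


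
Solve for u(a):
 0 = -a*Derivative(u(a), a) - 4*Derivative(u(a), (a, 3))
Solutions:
 u(a) = C1 + Integral(C2*airyai(-2^(1/3)*a/2) + C3*airybi(-2^(1/3)*a/2), a)


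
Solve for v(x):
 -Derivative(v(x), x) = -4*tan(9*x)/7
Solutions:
 v(x) = C1 - 4*log(cos(9*x))/63


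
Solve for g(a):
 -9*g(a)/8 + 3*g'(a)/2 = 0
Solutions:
 g(a) = C1*exp(3*a/4)


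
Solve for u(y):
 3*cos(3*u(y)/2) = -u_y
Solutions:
 u(y) = -2*asin((C1 + exp(9*y))/(C1 - exp(9*y)))/3 + 2*pi/3
 u(y) = 2*asin((C1 + exp(9*y))/(C1 - exp(9*y)))/3


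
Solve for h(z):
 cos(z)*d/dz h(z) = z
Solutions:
 h(z) = C1 + Integral(z/cos(z), z)


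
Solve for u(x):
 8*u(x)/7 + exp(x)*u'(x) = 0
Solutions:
 u(x) = C1*exp(8*exp(-x)/7)


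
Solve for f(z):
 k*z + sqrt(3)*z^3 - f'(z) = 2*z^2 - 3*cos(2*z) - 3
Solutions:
 f(z) = C1 + k*z^2/2 + sqrt(3)*z^4/4 - 2*z^3/3 + 3*z + 3*sin(z)*cos(z)


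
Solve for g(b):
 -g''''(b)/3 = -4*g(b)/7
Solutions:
 g(b) = C1*exp(-sqrt(2)*3^(1/4)*7^(3/4)*b/7) + C2*exp(sqrt(2)*3^(1/4)*7^(3/4)*b/7) + C3*sin(sqrt(2)*3^(1/4)*7^(3/4)*b/7) + C4*cos(sqrt(2)*3^(1/4)*7^(3/4)*b/7)


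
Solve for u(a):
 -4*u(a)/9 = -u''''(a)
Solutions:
 u(a) = C1*exp(-sqrt(6)*a/3) + C2*exp(sqrt(6)*a/3) + C3*sin(sqrt(6)*a/3) + C4*cos(sqrt(6)*a/3)


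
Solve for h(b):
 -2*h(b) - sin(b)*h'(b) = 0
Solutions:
 h(b) = C1*(cos(b) + 1)/(cos(b) - 1)


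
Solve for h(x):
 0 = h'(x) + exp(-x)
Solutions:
 h(x) = C1 + exp(-x)


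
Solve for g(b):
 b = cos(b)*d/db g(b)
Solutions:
 g(b) = C1 + Integral(b/cos(b), b)


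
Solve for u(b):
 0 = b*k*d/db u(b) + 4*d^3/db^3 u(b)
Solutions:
 u(b) = C1 + Integral(C2*airyai(2^(1/3)*b*(-k)^(1/3)/2) + C3*airybi(2^(1/3)*b*(-k)^(1/3)/2), b)


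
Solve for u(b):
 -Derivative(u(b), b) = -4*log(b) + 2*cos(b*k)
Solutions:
 u(b) = C1 + 4*b*log(b) - 4*b - 2*Piecewise((sin(b*k)/k, Ne(k, 0)), (b, True))


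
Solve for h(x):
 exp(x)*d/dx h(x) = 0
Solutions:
 h(x) = C1


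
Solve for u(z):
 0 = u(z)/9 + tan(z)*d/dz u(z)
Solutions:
 u(z) = C1/sin(z)^(1/9)


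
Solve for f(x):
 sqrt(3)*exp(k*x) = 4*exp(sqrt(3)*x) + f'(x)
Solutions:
 f(x) = C1 - 4*sqrt(3)*exp(sqrt(3)*x)/3 + sqrt(3)*exp(k*x)/k


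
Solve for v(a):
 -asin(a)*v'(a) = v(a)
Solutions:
 v(a) = C1*exp(-Integral(1/asin(a), a))


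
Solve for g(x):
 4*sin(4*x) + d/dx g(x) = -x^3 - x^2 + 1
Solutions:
 g(x) = C1 - x^4/4 - x^3/3 + x + cos(4*x)


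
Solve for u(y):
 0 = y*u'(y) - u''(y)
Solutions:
 u(y) = C1 + C2*erfi(sqrt(2)*y/2)


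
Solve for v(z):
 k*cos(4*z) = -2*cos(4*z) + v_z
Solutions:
 v(z) = C1 + k*sin(4*z)/4 + sin(4*z)/2


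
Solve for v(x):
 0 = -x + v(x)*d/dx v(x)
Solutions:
 v(x) = -sqrt(C1 + x^2)
 v(x) = sqrt(C1 + x^2)


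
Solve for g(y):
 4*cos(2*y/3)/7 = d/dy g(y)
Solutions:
 g(y) = C1 + 6*sin(2*y/3)/7


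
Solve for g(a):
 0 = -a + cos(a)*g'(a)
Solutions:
 g(a) = C1 + Integral(a/cos(a), a)


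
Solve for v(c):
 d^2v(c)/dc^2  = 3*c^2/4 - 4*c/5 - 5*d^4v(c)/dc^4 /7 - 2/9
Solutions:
 v(c) = C1 + C2*c + C3*sin(sqrt(35)*c/5) + C4*cos(sqrt(35)*c/5) + c^4/16 - 2*c^3/15 - 163*c^2/252


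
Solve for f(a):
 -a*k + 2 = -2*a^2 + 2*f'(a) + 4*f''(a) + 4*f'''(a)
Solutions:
 f(a) = C1 + a^3/3 - a^2*k/4 - 2*a^2 + a*k + 5*a + (C2*sin(a/2) + C3*cos(a/2))*exp(-a/2)


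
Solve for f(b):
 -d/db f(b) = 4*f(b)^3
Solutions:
 f(b) = -sqrt(2)*sqrt(-1/(C1 - 4*b))/2
 f(b) = sqrt(2)*sqrt(-1/(C1 - 4*b))/2


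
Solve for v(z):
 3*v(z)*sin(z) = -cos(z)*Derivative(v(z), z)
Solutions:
 v(z) = C1*cos(z)^3


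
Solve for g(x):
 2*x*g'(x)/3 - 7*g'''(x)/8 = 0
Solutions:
 g(x) = C1 + Integral(C2*airyai(2*2^(1/3)*21^(2/3)*x/21) + C3*airybi(2*2^(1/3)*21^(2/3)*x/21), x)


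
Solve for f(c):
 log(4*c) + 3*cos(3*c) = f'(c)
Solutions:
 f(c) = C1 + c*log(c) - c + 2*c*log(2) + sin(3*c)


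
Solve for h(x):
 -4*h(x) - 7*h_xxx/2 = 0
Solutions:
 h(x) = C3*exp(-2*7^(2/3)*x/7) + (C1*sin(sqrt(3)*7^(2/3)*x/7) + C2*cos(sqrt(3)*7^(2/3)*x/7))*exp(7^(2/3)*x/7)


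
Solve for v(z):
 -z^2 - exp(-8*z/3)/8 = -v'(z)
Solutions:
 v(z) = C1 + z^3/3 - 3*exp(-8*z/3)/64


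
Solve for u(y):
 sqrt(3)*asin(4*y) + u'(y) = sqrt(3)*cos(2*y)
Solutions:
 u(y) = C1 - sqrt(3)*(y*asin(4*y) + sqrt(1 - 16*y^2)/4) + sqrt(3)*sin(2*y)/2


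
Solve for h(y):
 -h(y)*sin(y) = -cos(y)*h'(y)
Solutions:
 h(y) = C1/cos(y)


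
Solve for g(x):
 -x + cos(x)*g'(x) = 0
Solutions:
 g(x) = C1 + Integral(x/cos(x), x)


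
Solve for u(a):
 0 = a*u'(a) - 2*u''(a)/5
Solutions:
 u(a) = C1 + C2*erfi(sqrt(5)*a/2)


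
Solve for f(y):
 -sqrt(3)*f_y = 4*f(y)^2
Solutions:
 f(y) = 3/(C1 + 4*sqrt(3)*y)


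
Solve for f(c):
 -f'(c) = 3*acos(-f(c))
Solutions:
 Integral(1/acos(-_y), (_y, f(c))) = C1 - 3*c


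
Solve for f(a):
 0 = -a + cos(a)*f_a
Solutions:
 f(a) = C1 + Integral(a/cos(a), a)


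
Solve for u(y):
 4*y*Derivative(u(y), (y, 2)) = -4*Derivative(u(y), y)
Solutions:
 u(y) = C1 + C2*log(y)


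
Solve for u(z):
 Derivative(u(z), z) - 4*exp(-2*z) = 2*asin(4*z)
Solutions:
 u(z) = C1 + 2*z*asin(4*z) + sqrt(1 - 16*z^2)/2 - 2*exp(-2*z)


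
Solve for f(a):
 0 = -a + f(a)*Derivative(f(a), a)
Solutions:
 f(a) = -sqrt(C1 + a^2)
 f(a) = sqrt(C1 + a^2)


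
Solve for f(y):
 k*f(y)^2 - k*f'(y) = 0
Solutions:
 f(y) = -1/(C1 + y)


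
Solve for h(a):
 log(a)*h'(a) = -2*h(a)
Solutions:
 h(a) = C1*exp(-2*li(a))


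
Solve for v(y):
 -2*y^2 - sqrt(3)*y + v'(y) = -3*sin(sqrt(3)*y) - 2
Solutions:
 v(y) = C1 + 2*y^3/3 + sqrt(3)*y^2/2 - 2*y + sqrt(3)*cos(sqrt(3)*y)


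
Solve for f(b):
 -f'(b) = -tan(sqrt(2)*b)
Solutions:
 f(b) = C1 - sqrt(2)*log(cos(sqrt(2)*b))/2


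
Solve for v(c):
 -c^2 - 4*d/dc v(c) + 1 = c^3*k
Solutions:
 v(c) = C1 - c^4*k/16 - c^3/12 + c/4


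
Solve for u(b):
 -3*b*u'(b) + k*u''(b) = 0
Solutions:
 u(b) = C1 + C2*erf(sqrt(6)*b*sqrt(-1/k)/2)/sqrt(-1/k)


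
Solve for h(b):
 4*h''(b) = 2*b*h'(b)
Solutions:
 h(b) = C1 + C2*erfi(b/2)


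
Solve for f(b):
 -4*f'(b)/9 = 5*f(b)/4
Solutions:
 f(b) = C1*exp(-45*b/16)


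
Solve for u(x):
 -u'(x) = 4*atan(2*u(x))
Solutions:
 Integral(1/atan(2*_y), (_y, u(x))) = C1 - 4*x


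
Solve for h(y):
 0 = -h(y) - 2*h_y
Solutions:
 h(y) = C1*exp(-y/2)


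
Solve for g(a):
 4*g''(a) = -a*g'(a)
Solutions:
 g(a) = C1 + C2*erf(sqrt(2)*a/4)


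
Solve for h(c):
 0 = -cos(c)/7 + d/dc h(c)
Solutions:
 h(c) = C1 + sin(c)/7


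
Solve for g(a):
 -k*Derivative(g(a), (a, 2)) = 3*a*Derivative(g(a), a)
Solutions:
 g(a) = C1 + C2*sqrt(k)*erf(sqrt(6)*a*sqrt(1/k)/2)


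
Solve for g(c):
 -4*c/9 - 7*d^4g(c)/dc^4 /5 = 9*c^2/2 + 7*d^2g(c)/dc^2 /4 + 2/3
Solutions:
 g(c) = C1 + C2*c + C3*sin(sqrt(5)*c/2) + C4*cos(sqrt(5)*c/2) - 3*c^4/14 - 8*c^3/189 + 28*c^2/15


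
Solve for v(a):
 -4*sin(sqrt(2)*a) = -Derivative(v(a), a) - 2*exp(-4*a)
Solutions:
 v(a) = C1 - 2*sqrt(2)*cos(sqrt(2)*a) + exp(-4*a)/2


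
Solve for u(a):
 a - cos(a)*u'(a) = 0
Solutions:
 u(a) = C1 + Integral(a/cos(a), a)


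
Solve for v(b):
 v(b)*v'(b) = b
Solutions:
 v(b) = -sqrt(C1 + b^2)
 v(b) = sqrt(C1 + b^2)


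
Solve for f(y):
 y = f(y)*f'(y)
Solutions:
 f(y) = -sqrt(C1 + y^2)
 f(y) = sqrt(C1 + y^2)


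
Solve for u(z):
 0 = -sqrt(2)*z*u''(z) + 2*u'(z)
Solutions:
 u(z) = C1 + C2*z^(1 + sqrt(2))


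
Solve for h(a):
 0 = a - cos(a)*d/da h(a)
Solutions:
 h(a) = C1 + Integral(a/cos(a), a)


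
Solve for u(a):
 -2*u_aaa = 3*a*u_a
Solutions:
 u(a) = C1 + Integral(C2*airyai(-2^(2/3)*3^(1/3)*a/2) + C3*airybi(-2^(2/3)*3^(1/3)*a/2), a)


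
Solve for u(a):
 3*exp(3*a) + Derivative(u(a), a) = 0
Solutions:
 u(a) = C1 - exp(3*a)


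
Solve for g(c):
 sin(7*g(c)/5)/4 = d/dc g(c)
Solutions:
 -c/4 + 5*log(cos(7*g(c)/5) - 1)/14 - 5*log(cos(7*g(c)/5) + 1)/14 = C1


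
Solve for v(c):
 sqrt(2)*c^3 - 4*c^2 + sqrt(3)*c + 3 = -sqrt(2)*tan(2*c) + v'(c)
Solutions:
 v(c) = C1 + sqrt(2)*c^4/4 - 4*c^3/3 + sqrt(3)*c^2/2 + 3*c - sqrt(2)*log(cos(2*c))/2


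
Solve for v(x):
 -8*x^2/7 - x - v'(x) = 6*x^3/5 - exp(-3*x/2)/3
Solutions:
 v(x) = C1 - 3*x^4/10 - 8*x^3/21 - x^2/2 - 2*exp(-3*x/2)/9


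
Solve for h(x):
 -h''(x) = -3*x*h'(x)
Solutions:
 h(x) = C1 + C2*erfi(sqrt(6)*x/2)


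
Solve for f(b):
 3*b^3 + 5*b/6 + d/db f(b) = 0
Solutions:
 f(b) = C1 - 3*b^4/4 - 5*b^2/12


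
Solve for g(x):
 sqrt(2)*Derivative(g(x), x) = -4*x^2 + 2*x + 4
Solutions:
 g(x) = C1 - 2*sqrt(2)*x^3/3 + sqrt(2)*x^2/2 + 2*sqrt(2)*x


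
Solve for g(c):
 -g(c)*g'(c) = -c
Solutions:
 g(c) = -sqrt(C1 + c^2)
 g(c) = sqrt(C1 + c^2)


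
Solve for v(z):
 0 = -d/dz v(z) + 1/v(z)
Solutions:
 v(z) = -sqrt(C1 + 2*z)
 v(z) = sqrt(C1 + 2*z)


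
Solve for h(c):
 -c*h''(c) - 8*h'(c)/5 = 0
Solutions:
 h(c) = C1 + C2/c^(3/5)


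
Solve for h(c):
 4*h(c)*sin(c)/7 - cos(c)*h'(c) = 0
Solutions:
 h(c) = C1/cos(c)^(4/7)


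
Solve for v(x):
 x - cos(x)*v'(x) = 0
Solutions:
 v(x) = C1 + Integral(x/cos(x), x)


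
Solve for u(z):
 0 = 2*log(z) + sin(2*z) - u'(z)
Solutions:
 u(z) = C1 + 2*z*log(z) - 2*z - cos(2*z)/2


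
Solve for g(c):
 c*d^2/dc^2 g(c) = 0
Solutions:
 g(c) = C1 + C2*c


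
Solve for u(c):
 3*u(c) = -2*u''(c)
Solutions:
 u(c) = C1*sin(sqrt(6)*c/2) + C2*cos(sqrt(6)*c/2)


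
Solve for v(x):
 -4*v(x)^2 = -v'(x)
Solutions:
 v(x) = -1/(C1 + 4*x)


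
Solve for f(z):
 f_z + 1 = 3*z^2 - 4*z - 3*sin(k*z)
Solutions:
 f(z) = C1 + z^3 - 2*z^2 - z + 3*cos(k*z)/k


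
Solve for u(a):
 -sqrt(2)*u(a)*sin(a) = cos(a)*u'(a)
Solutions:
 u(a) = C1*cos(a)^(sqrt(2))


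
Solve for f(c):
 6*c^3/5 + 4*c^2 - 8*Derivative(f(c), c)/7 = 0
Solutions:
 f(c) = C1 + 21*c^4/80 + 7*c^3/6


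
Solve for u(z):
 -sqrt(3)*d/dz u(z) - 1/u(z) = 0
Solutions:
 u(z) = -sqrt(C1 - 6*sqrt(3)*z)/3
 u(z) = sqrt(C1 - 6*sqrt(3)*z)/3


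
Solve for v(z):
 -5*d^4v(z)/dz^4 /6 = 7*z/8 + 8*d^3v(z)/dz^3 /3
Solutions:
 v(z) = C1 + C2*z + C3*z^2 + C4*exp(-16*z/5) - 7*z^4/512 + 35*z^3/2048


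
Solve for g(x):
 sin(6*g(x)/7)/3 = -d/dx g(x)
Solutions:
 x/3 + 7*log(cos(6*g(x)/7) - 1)/12 - 7*log(cos(6*g(x)/7) + 1)/12 = C1


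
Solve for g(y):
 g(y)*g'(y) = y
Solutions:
 g(y) = -sqrt(C1 + y^2)
 g(y) = sqrt(C1 + y^2)


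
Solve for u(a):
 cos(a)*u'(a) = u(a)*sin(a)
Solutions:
 u(a) = C1/cos(a)


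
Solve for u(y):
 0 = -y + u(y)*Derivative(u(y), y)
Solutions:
 u(y) = -sqrt(C1 + y^2)
 u(y) = sqrt(C1 + y^2)


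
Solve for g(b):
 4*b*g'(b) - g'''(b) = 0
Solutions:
 g(b) = C1 + Integral(C2*airyai(2^(2/3)*b) + C3*airybi(2^(2/3)*b), b)


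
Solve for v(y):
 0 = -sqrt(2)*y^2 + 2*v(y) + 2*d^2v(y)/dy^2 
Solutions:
 v(y) = C1*sin(y) + C2*cos(y) + sqrt(2)*y^2/2 - sqrt(2)


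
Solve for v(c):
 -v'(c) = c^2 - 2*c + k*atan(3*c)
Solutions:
 v(c) = C1 - c^3/3 + c^2 - k*(c*atan(3*c) - log(9*c^2 + 1)/6)


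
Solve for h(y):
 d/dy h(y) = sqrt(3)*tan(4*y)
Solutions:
 h(y) = C1 - sqrt(3)*log(cos(4*y))/4


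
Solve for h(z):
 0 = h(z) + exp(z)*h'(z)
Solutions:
 h(z) = C1*exp(exp(-z))


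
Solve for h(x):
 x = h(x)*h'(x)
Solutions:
 h(x) = -sqrt(C1 + x^2)
 h(x) = sqrt(C1 + x^2)


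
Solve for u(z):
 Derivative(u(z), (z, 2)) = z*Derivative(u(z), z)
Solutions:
 u(z) = C1 + C2*erfi(sqrt(2)*z/2)


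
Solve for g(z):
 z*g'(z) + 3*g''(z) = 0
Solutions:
 g(z) = C1 + C2*erf(sqrt(6)*z/6)


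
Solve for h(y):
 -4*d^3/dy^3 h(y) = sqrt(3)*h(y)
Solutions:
 h(y) = C3*exp(-2^(1/3)*3^(1/6)*y/2) + (C1*sin(2^(1/3)*3^(2/3)*y/4) + C2*cos(2^(1/3)*3^(2/3)*y/4))*exp(2^(1/3)*3^(1/6)*y/4)


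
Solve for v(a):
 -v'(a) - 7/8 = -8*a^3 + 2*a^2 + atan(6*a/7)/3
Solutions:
 v(a) = C1 + 2*a^4 - 2*a^3/3 - a*atan(6*a/7)/3 - 7*a/8 + 7*log(36*a^2 + 49)/36


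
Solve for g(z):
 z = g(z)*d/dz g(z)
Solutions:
 g(z) = -sqrt(C1 + z^2)
 g(z) = sqrt(C1 + z^2)


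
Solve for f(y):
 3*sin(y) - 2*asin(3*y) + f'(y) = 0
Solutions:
 f(y) = C1 + 2*y*asin(3*y) + 2*sqrt(1 - 9*y^2)/3 + 3*cos(y)


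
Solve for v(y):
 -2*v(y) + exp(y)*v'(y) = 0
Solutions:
 v(y) = C1*exp(-2*exp(-y))


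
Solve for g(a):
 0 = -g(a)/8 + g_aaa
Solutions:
 g(a) = C3*exp(a/2) + (C1*sin(sqrt(3)*a/4) + C2*cos(sqrt(3)*a/4))*exp(-a/4)


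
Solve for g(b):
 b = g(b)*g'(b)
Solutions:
 g(b) = -sqrt(C1 + b^2)
 g(b) = sqrt(C1 + b^2)


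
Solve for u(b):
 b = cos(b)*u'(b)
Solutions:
 u(b) = C1 + Integral(b/cos(b), b)


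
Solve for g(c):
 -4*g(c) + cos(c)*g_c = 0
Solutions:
 g(c) = C1*(sin(c)^2 + 2*sin(c) + 1)/(sin(c)^2 - 2*sin(c) + 1)


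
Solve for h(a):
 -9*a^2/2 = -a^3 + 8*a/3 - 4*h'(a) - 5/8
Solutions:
 h(a) = C1 - a^4/16 + 3*a^3/8 + a^2/3 - 5*a/32


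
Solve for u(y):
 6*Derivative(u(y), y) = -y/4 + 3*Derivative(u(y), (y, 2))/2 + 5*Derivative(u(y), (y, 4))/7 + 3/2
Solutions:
 u(y) = C1 + C2*exp(70^(1/3)*y*(-(60 + sqrt(3670))^(1/3) + 70^(1/3)/(60 + sqrt(3670))^(1/3))/20)*sin(sqrt(3)*70^(1/3)*y*(70^(1/3)/(60 + sqrt(3670))^(1/3) + (60 + sqrt(3670))^(1/3))/20) + C3*exp(70^(1/3)*y*(-(60 + sqrt(3670))^(1/3) + 70^(1/3)/(60 + sqrt(3670))^(1/3))/20)*cos(sqrt(3)*70^(1/3)*y*(70^(1/3)/(60 + sqrt(3670))^(1/3) + (60 + sqrt(3670))^(1/3))/20) + C4*exp(-70^(1/3)*y*(-(60 + sqrt(3670))^(1/3) + 70^(1/3)/(60 + sqrt(3670))^(1/3))/10) - y^2/48 + 23*y/96


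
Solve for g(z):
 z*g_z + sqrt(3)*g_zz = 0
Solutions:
 g(z) = C1 + C2*erf(sqrt(2)*3^(3/4)*z/6)


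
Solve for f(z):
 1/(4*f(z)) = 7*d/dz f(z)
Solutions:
 f(z) = -sqrt(C1 + 14*z)/14
 f(z) = sqrt(C1 + 14*z)/14


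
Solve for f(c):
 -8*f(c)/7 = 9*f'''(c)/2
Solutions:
 f(c) = C3*exp(-2*294^(1/3)*c/21) + (C1*sin(3^(5/6)*98^(1/3)*c/21) + C2*cos(3^(5/6)*98^(1/3)*c/21))*exp(294^(1/3)*c/21)


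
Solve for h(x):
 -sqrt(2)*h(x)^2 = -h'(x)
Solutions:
 h(x) = -1/(C1 + sqrt(2)*x)


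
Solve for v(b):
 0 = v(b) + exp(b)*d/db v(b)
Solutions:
 v(b) = C1*exp(exp(-b))


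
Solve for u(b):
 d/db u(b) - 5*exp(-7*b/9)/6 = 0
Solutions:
 u(b) = C1 - 15*exp(-7*b/9)/14


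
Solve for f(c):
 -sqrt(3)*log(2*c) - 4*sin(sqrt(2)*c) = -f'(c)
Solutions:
 f(c) = C1 + sqrt(3)*c*(log(c) - 1) + sqrt(3)*c*log(2) - 2*sqrt(2)*cos(sqrt(2)*c)


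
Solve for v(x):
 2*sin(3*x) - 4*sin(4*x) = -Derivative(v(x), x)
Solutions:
 v(x) = C1 + 2*cos(3*x)/3 - cos(4*x)


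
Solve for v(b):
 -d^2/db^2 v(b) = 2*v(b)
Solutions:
 v(b) = C1*sin(sqrt(2)*b) + C2*cos(sqrt(2)*b)


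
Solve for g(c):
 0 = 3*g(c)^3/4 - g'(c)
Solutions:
 g(c) = -sqrt(2)*sqrt(-1/(C1 + 3*c))
 g(c) = sqrt(2)*sqrt(-1/(C1 + 3*c))


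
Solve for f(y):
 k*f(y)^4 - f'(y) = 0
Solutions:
 f(y) = (-1/(C1 + 3*k*y))^(1/3)
 f(y) = (-1/(C1 + k*y))^(1/3)*(-3^(2/3) - 3*3^(1/6)*I)/6
 f(y) = (-1/(C1 + k*y))^(1/3)*(-3^(2/3) + 3*3^(1/6)*I)/6


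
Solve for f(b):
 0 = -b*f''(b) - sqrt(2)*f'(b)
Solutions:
 f(b) = C1 + C2*b^(1 - sqrt(2))


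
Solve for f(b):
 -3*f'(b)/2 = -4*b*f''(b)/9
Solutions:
 f(b) = C1 + C2*b^(35/8)


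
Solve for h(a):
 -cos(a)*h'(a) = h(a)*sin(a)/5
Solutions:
 h(a) = C1*cos(a)^(1/5)


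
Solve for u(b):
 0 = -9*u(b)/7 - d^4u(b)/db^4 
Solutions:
 u(b) = (C1*sin(sqrt(6)*7^(3/4)*b/14) + C2*cos(sqrt(6)*7^(3/4)*b/14))*exp(-sqrt(6)*7^(3/4)*b/14) + (C3*sin(sqrt(6)*7^(3/4)*b/14) + C4*cos(sqrt(6)*7^(3/4)*b/14))*exp(sqrt(6)*7^(3/4)*b/14)


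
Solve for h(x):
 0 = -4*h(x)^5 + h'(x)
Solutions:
 h(x) = -(-1/(C1 + 16*x))^(1/4)
 h(x) = (-1/(C1 + 16*x))^(1/4)
 h(x) = -I*(-1/(C1 + 16*x))^(1/4)
 h(x) = I*(-1/(C1 + 16*x))^(1/4)


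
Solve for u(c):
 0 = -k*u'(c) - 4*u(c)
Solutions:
 u(c) = C1*exp(-4*c/k)


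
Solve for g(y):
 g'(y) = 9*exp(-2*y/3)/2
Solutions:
 g(y) = C1 - 27*exp(-2*y/3)/4


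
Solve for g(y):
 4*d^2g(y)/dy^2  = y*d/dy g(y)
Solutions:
 g(y) = C1 + C2*erfi(sqrt(2)*y/4)


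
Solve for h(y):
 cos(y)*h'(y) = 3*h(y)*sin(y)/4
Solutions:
 h(y) = C1/cos(y)^(3/4)


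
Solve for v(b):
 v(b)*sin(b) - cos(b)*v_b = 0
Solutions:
 v(b) = C1/cos(b)


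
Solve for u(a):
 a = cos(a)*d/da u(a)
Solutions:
 u(a) = C1 + Integral(a/cos(a), a)


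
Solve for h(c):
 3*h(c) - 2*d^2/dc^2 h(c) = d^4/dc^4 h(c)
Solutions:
 h(c) = C1*exp(-c) + C2*exp(c) + C3*sin(sqrt(3)*c) + C4*cos(sqrt(3)*c)


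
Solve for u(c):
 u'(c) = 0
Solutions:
 u(c) = C1


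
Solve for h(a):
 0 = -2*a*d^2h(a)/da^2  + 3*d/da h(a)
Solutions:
 h(a) = C1 + C2*a^(5/2)


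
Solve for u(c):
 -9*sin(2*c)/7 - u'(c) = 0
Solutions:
 u(c) = C1 + 9*cos(2*c)/14


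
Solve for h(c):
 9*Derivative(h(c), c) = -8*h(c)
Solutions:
 h(c) = C1*exp(-8*c/9)


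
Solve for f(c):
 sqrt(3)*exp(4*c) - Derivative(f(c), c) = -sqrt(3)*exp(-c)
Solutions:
 f(c) = C1 + sqrt(3)*exp(4*c)/4 - sqrt(3)*exp(-c)


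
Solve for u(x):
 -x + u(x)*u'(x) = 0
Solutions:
 u(x) = -sqrt(C1 + x^2)
 u(x) = sqrt(C1 + x^2)


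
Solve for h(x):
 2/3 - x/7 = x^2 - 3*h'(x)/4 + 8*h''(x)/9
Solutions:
 h(x) = C1 + C2*exp(27*x/32) + 4*x^3/9 + 950*x^2/567 + 47192*x/15309


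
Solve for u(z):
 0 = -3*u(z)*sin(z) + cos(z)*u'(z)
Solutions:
 u(z) = C1/cos(z)^3


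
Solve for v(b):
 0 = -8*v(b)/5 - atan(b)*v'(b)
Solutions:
 v(b) = C1*exp(-8*Integral(1/atan(b), b)/5)


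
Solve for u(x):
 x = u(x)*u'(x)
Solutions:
 u(x) = -sqrt(C1 + x^2)
 u(x) = sqrt(C1 + x^2)


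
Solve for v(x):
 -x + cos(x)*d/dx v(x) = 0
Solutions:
 v(x) = C1 + Integral(x/cos(x), x)


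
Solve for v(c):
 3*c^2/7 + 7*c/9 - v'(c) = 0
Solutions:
 v(c) = C1 + c^3/7 + 7*c^2/18


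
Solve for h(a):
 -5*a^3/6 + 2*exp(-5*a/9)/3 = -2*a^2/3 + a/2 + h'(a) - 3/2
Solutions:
 h(a) = C1 - 5*a^4/24 + 2*a^3/9 - a^2/4 + 3*a/2 - 6*exp(-5*a/9)/5


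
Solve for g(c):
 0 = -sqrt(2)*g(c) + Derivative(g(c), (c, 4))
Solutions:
 g(c) = C1*exp(-2^(1/8)*c) + C2*exp(2^(1/8)*c) + C3*sin(2^(1/8)*c) + C4*cos(2^(1/8)*c)


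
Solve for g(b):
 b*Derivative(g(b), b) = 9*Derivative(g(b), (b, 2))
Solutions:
 g(b) = C1 + C2*erfi(sqrt(2)*b/6)


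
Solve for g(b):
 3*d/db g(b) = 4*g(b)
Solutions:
 g(b) = C1*exp(4*b/3)


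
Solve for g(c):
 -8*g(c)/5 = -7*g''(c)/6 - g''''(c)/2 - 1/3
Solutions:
 g(c) = C1*exp(-sqrt(30)*c*sqrt(-35 + sqrt(4105))/30) + C2*exp(sqrt(30)*c*sqrt(-35 + sqrt(4105))/30) + C3*sin(sqrt(30)*c*sqrt(35 + sqrt(4105))/30) + C4*cos(sqrt(30)*c*sqrt(35 + sqrt(4105))/30) + 5/24


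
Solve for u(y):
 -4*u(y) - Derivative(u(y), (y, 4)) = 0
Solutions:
 u(y) = (C1*sin(y) + C2*cos(y))*exp(-y) + (C3*sin(y) + C4*cos(y))*exp(y)


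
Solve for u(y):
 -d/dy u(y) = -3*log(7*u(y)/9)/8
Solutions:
 8*Integral(1/(-log(_y) - log(7) + 2*log(3)), (_y, u(y)))/3 = C1 - y


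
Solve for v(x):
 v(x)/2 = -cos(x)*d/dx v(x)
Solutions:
 v(x) = C1*(sin(x) - 1)^(1/4)/(sin(x) + 1)^(1/4)


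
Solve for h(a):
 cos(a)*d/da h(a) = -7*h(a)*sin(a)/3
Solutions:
 h(a) = C1*cos(a)^(7/3)


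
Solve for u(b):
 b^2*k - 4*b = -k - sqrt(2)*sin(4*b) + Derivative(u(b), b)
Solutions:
 u(b) = C1 + b^3*k/3 - 2*b^2 + b*k - sqrt(2)*cos(4*b)/4


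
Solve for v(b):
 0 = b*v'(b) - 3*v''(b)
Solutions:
 v(b) = C1 + C2*erfi(sqrt(6)*b/6)


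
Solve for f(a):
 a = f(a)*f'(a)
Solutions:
 f(a) = -sqrt(C1 + a^2)
 f(a) = sqrt(C1 + a^2)


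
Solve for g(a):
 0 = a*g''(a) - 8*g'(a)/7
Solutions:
 g(a) = C1 + C2*a^(15/7)


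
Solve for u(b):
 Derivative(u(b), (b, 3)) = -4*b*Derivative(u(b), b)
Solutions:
 u(b) = C1 + Integral(C2*airyai(-2^(2/3)*b) + C3*airybi(-2^(2/3)*b), b)


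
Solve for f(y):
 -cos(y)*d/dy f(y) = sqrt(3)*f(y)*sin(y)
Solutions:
 f(y) = C1*cos(y)^(sqrt(3))


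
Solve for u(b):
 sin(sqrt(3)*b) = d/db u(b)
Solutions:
 u(b) = C1 - sqrt(3)*cos(sqrt(3)*b)/3


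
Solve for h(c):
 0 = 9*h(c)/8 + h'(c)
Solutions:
 h(c) = C1*exp(-9*c/8)


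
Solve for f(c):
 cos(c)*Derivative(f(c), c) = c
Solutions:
 f(c) = C1 + Integral(c/cos(c), c)


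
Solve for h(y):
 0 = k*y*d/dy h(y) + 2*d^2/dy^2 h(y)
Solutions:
 h(y) = Piecewise((-sqrt(pi)*C1*erf(sqrt(k)*y/2)/sqrt(k) - C2, (k > 0) | (k < 0)), (-C1*y - C2, True))


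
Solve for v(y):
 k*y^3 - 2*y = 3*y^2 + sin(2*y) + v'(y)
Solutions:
 v(y) = C1 + k*y^4/4 - y^3 - y^2 + cos(2*y)/2


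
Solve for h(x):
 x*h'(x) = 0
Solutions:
 h(x) = C1


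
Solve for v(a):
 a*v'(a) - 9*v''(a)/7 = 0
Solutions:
 v(a) = C1 + C2*erfi(sqrt(14)*a/6)


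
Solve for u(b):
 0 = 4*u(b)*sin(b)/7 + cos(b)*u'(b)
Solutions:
 u(b) = C1*cos(b)^(4/7)


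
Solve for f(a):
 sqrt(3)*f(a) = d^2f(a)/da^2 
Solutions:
 f(a) = C1*exp(-3^(1/4)*a) + C2*exp(3^(1/4)*a)


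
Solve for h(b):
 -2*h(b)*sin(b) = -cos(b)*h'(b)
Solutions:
 h(b) = C1/cos(b)^2


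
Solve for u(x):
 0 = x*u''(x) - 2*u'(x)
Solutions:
 u(x) = C1 + C2*x^3


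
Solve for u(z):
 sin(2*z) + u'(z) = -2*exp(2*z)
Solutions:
 u(z) = C1 - exp(2*z) + cos(2*z)/2


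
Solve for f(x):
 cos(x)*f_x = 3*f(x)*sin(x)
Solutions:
 f(x) = C1/cos(x)^3


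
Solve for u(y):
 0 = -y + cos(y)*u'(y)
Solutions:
 u(y) = C1 + Integral(y/cos(y), y)


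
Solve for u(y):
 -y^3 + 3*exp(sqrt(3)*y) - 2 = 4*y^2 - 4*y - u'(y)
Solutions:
 u(y) = C1 + y^4/4 + 4*y^3/3 - 2*y^2 + 2*y - sqrt(3)*exp(sqrt(3)*y)


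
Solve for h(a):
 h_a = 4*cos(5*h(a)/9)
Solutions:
 -4*a - 9*log(sin(5*h(a)/9) - 1)/10 + 9*log(sin(5*h(a)/9) + 1)/10 = C1


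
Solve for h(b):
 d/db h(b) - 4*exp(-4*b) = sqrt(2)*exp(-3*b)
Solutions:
 h(b) = C1 - sqrt(2)*exp(-3*b)/3 - exp(-4*b)


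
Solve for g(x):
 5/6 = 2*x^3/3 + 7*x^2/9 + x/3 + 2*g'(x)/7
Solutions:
 g(x) = C1 - 7*x^4/12 - 49*x^3/54 - 7*x^2/12 + 35*x/12


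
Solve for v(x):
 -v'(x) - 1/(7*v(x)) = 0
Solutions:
 v(x) = -sqrt(C1 - 14*x)/7
 v(x) = sqrt(C1 - 14*x)/7


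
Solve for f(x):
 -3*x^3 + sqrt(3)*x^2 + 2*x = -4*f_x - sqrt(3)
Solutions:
 f(x) = C1 + 3*x^4/16 - sqrt(3)*x^3/12 - x^2/4 - sqrt(3)*x/4


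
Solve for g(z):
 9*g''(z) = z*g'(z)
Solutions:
 g(z) = C1 + C2*erfi(sqrt(2)*z/6)


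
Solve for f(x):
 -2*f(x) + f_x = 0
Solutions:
 f(x) = C1*exp(2*x)


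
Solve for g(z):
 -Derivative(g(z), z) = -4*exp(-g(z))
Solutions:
 g(z) = log(C1 + 4*z)


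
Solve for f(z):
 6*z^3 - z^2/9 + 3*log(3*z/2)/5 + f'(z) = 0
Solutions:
 f(z) = C1 - 3*z^4/2 + z^3/27 - 3*z*log(z)/5 - 3*z*log(3)/5 + 3*z*log(2)/5 + 3*z/5


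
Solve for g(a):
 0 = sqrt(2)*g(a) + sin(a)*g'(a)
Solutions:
 g(a) = C1*(cos(a) + 1)^(sqrt(2)/2)/(cos(a) - 1)^(sqrt(2)/2)


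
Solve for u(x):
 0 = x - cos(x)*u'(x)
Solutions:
 u(x) = C1 + Integral(x/cos(x), x)


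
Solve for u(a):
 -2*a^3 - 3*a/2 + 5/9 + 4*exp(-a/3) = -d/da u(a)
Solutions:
 u(a) = C1 + a^4/2 + 3*a^2/4 - 5*a/9 + 12*exp(-a/3)


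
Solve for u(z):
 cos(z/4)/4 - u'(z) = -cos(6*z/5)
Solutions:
 u(z) = C1 + sin(z/4) + 5*sin(6*z/5)/6


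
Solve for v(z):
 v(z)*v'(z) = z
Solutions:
 v(z) = -sqrt(C1 + z^2)
 v(z) = sqrt(C1 + z^2)


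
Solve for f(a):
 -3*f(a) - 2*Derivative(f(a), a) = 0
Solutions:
 f(a) = C1*exp(-3*a/2)


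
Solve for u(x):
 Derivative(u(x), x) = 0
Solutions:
 u(x) = C1


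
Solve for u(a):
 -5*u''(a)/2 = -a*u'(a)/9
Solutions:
 u(a) = C1 + C2*erfi(sqrt(5)*a/15)


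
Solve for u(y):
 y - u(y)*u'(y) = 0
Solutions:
 u(y) = -sqrt(C1 + y^2)
 u(y) = sqrt(C1 + y^2)


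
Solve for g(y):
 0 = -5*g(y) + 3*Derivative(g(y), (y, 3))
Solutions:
 g(y) = C3*exp(3^(2/3)*5^(1/3)*y/3) + (C1*sin(3^(1/6)*5^(1/3)*y/2) + C2*cos(3^(1/6)*5^(1/3)*y/2))*exp(-3^(2/3)*5^(1/3)*y/6)


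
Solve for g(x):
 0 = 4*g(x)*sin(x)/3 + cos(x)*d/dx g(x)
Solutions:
 g(x) = C1*cos(x)^(4/3)


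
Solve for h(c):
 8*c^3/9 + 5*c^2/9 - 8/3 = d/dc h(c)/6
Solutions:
 h(c) = C1 + 4*c^4/3 + 10*c^3/9 - 16*c


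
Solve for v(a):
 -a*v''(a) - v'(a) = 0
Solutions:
 v(a) = C1 + C2*log(a)


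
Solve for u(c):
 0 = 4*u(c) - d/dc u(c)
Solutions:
 u(c) = C1*exp(4*c)


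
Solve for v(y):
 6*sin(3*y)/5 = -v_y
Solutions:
 v(y) = C1 + 2*cos(3*y)/5


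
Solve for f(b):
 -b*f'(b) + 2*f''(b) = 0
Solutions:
 f(b) = C1 + C2*erfi(b/2)


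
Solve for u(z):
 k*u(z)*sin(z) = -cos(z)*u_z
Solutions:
 u(z) = C1*exp(k*log(cos(z)))


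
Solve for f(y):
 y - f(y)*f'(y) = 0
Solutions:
 f(y) = -sqrt(C1 + y^2)
 f(y) = sqrt(C1 + y^2)


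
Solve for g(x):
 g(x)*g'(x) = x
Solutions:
 g(x) = -sqrt(C1 + x^2)
 g(x) = sqrt(C1 + x^2)


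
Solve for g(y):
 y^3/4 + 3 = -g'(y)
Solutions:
 g(y) = C1 - y^4/16 - 3*y


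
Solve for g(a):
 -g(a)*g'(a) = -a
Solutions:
 g(a) = -sqrt(C1 + a^2)
 g(a) = sqrt(C1 + a^2)


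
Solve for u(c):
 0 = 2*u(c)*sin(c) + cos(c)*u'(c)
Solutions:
 u(c) = C1*cos(c)^2


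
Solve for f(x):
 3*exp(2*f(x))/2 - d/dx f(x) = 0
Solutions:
 f(x) = log(-sqrt(-1/(C1 + 3*x)))
 f(x) = log(-1/(C1 + 3*x))/2


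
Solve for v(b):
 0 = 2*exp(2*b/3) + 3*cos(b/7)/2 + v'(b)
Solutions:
 v(b) = C1 - 3*exp(2*b/3) - 21*sin(b/7)/2


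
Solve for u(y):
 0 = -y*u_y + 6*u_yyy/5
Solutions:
 u(y) = C1 + Integral(C2*airyai(5^(1/3)*6^(2/3)*y/6) + C3*airybi(5^(1/3)*6^(2/3)*y/6), y)


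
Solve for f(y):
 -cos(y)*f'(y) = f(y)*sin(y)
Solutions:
 f(y) = C1*cos(y)


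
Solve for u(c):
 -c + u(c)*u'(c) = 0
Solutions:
 u(c) = -sqrt(C1 + c^2)
 u(c) = sqrt(C1 + c^2)


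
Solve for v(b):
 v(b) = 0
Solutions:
 v(b) = 0


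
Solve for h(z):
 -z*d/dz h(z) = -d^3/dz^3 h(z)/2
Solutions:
 h(z) = C1 + Integral(C2*airyai(2^(1/3)*z) + C3*airybi(2^(1/3)*z), z)


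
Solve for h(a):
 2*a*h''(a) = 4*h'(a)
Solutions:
 h(a) = C1 + C2*a^3


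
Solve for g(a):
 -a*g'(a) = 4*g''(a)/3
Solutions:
 g(a) = C1 + C2*erf(sqrt(6)*a/4)


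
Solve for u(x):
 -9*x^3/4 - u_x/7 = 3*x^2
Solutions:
 u(x) = C1 - 63*x^4/16 - 7*x^3


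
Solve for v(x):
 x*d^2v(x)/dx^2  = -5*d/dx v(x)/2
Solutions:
 v(x) = C1 + C2/x^(3/2)


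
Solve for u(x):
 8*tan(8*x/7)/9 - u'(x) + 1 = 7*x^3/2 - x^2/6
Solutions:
 u(x) = C1 - 7*x^4/8 + x^3/18 + x - 7*log(cos(8*x/7))/9


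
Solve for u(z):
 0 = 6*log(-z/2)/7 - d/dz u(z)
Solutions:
 u(z) = C1 + 6*z*log(-z)/7 + 6*z*(-1 - log(2))/7


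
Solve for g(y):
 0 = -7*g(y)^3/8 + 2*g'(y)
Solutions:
 g(y) = -2*sqrt(2)*sqrt(-1/(C1 + 7*y))
 g(y) = 2*sqrt(2)*sqrt(-1/(C1 + 7*y))


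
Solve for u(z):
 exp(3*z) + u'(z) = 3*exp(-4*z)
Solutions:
 u(z) = C1 - exp(3*z)/3 - 3*exp(-4*z)/4


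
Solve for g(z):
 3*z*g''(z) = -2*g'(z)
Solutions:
 g(z) = C1 + C2*z^(1/3)


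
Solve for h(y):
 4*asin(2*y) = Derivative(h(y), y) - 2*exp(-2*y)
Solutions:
 h(y) = C1 + 4*y*asin(2*y) + 2*sqrt(1 - 4*y^2) - exp(-2*y)


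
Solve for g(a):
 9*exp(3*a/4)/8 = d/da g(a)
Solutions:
 g(a) = C1 + 3*exp(3*a/4)/2


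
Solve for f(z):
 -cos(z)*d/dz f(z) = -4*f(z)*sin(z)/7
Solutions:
 f(z) = C1/cos(z)^(4/7)


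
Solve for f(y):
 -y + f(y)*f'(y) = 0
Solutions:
 f(y) = -sqrt(C1 + y^2)
 f(y) = sqrt(C1 + y^2)


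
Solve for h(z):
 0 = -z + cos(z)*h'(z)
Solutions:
 h(z) = C1 + Integral(z/cos(z), z)


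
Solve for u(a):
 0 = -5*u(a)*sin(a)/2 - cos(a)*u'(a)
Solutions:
 u(a) = C1*cos(a)^(5/2)


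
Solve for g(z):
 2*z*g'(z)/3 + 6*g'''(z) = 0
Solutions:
 g(z) = C1 + Integral(C2*airyai(-3^(1/3)*z/3) + C3*airybi(-3^(1/3)*z/3), z)


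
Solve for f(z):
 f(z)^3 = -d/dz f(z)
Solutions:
 f(z) = -sqrt(2)*sqrt(-1/(C1 - z))/2
 f(z) = sqrt(2)*sqrt(-1/(C1 - z))/2


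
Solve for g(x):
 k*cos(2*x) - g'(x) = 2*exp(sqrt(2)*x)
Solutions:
 g(x) = C1 + k*sin(2*x)/2 - sqrt(2)*exp(sqrt(2)*x)


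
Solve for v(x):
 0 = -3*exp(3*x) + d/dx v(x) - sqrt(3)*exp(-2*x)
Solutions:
 v(x) = C1 + exp(3*x) - sqrt(3)*exp(-2*x)/2


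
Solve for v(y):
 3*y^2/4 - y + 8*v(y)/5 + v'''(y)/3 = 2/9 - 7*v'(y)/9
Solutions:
 v(y) = C1*exp(5^(1/3)*y*(-35/(324 + sqrt(113551))^(1/3) + 5^(1/3)*(324 + sqrt(113551))^(1/3))/30)*sin(sqrt(3)*5^(1/3)*y*(35/(324 + sqrt(113551))^(1/3) + 5^(1/3)*(324 + sqrt(113551))^(1/3))/30) + C2*exp(5^(1/3)*y*(-35/(324 + sqrt(113551))^(1/3) + 5^(1/3)*(324 + sqrt(113551))^(1/3))/30)*cos(sqrt(3)*5^(1/3)*y*(35/(324 + sqrt(113551))^(1/3) + 5^(1/3)*(324 + sqrt(113551))^(1/3))/30) + C3*exp(-5^(1/3)*y*(-35/(324 + sqrt(113551))^(1/3) + 5^(1/3)*(324 + sqrt(113551))^(1/3))/15) - 15*y^2/32 + 415*y/384 - 10685/27648


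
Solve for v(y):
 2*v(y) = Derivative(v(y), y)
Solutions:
 v(y) = C1*exp(2*y)


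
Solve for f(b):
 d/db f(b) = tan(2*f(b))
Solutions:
 f(b) = -asin(C1*exp(2*b))/2 + pi/2
 f(b) = asin(C1*exp(2*b))/2


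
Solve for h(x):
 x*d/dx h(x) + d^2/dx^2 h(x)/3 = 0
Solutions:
 h(x) = C1 + C2*erf(sqrt(6)*x/2)


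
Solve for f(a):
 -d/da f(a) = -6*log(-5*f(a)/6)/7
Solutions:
 -7*Integral(1/(log(-_y) - log(6) + log(5)), (_y, f(a)))/6 = C1 - a


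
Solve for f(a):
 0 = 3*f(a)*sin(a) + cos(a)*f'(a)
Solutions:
 f(a) = C1*cos(a)^3


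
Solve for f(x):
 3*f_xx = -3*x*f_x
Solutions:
 f(x) = C1 + C2*erf(sqrt(2)*x/2)


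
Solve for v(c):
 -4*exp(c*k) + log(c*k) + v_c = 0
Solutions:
 v(c) = C1 - c*log(c*k) + c + Piecewise((4*exp(c*k)/k, Ne(k, 0)), (4*c, True))


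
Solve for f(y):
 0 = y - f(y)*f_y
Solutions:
 f(y) = -sqrt(C1 + y^2)
 f(y) = sqrt(C1 + y^2)


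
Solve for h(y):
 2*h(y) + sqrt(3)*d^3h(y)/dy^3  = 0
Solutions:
 h(y) = C3*exp(-2^(1/3)*3^(5/6)*y/3) + (C1*sin(6^(1/3)*y/2) + C2*cos(6^(1/3)*y/2))*exp(2^(1/3)*3^(5/6)*y/6)


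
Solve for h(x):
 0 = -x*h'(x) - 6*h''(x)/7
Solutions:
 h(x) = C1 + C2*erf(sqrt(21)*x/6)


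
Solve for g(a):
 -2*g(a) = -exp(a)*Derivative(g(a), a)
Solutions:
 g(a) = C1*exp(-2*exp(-a))


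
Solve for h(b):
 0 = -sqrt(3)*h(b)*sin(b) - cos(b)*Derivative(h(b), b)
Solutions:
 h(b) = C1*cos(b)^(sqrt(3))


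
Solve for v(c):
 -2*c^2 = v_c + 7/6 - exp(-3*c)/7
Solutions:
 v(c) = C1 - 2*c^3/3 - 7*c/6 - exp(-3*c)/21


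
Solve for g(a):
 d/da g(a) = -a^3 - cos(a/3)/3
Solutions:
 g(a) = C1 - a^4/4 - sin(a/3)


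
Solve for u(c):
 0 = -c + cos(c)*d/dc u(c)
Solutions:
 u(c) = C1 + Integral(c/cos(c), c)


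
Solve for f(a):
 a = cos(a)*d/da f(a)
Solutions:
 f(a) = C1 + Integral(a/cos(a), a)


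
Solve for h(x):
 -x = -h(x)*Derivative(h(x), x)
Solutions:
 h(x) = -sqrt(C1 + x^2)
 h(x) = sqrt(C1 + x^2)


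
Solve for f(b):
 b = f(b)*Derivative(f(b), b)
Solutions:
 f(b) = -sqrt(C1 + b^2)
 f(b) = sqrt(C1 + b^2)


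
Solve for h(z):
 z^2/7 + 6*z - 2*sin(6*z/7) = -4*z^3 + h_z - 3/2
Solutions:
 h(z) = C1 + z^4 + z^3/21 + 3*z^2 + 3*z/2 + 7*cos(6*z/7)/3


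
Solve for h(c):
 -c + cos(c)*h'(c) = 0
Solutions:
 h(c) = C1 + Integral(c/cos(c), c)


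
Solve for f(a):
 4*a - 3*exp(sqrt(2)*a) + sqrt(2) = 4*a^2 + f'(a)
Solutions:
 f(a) = C1 - 4*a^3/3 + 2*a^2 + sqrt(2)*a - 3*sqrt(2)*exp(sqrt(2)*a)/2


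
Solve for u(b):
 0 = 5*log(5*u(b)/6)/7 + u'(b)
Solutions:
 7*Integral(1/(log(_y) - log(6) + log(5)), (_y, u(b)))/5 = C1 - b


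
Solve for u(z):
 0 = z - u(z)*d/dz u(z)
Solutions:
 u(z) = -sqrt(C1 + z^2)
 u(z) = sqrt(C1 + z^2)


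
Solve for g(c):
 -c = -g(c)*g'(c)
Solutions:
 g(c) = -sqrt(C1 + c^2)
 g(c) = sqrt(C1 + c^2)


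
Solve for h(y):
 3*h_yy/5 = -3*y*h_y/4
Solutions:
 h(y) = C1 + C2*erf(sqrt(10)*y/4)


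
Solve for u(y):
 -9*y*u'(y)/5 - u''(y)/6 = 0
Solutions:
 u(y) = C1 + C2*erf(3*sqrt(15)*y/5)


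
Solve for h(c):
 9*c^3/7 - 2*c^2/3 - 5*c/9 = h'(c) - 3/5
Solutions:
 h(c) = C1 + 9*c^4/28 - 2*c^3/9 - 5*c^2/18 + 3*c/5


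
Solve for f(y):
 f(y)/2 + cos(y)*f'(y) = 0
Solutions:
 f(y) = C1*(sin(y) - 1)^(1/4)/(sin(y) + 1)^(1/4)


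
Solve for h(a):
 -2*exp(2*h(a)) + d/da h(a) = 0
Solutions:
 h(a) = log(-sqrt(-1/(C1 + 2*a))) - log(2)/2
 h(a) = log(-1/(C1 + 2*a))/2 - log(2)/2


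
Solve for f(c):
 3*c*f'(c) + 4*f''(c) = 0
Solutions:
 f(c) = C1 + C2*erf(sqrt(6)*c/4)


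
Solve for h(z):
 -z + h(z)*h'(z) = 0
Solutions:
 h(z) = -sqrt(C1 + z^2)
 h(z) = sqrt(C1 + z^2)


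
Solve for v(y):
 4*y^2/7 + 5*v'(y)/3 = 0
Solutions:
 v(y) = C1 - 4*y^3/35


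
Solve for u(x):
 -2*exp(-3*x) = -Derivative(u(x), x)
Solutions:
 u(x) = C1 - 2*exp(-3*x)/3


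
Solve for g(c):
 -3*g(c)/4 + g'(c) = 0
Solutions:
 g(c) = C1*exp(3*c/4)


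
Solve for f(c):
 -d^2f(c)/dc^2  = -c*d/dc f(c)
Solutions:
 f(c) = C1 + C2*erfi(sqrt(2)*c/2)


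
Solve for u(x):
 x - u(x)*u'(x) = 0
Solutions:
 u(x) = -sqrt(C1 + x^2)
 u(x) = sqrt(C1 + x^2)


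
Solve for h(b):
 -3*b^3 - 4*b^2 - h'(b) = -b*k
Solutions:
 h(b) = C1 - 3*b^4/4 - 4*b^3/3 + b^2*k/2


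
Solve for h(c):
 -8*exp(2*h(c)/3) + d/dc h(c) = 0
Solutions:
 h(c) = 3*log(-sqrt(-1/(C1 + 8*c))) - 3*log(2) + 3*log(6)/2
 h(c) = 3*log(-1/(C1 + 8*c))/2 - 3*log(2) + 3*log(6)/2


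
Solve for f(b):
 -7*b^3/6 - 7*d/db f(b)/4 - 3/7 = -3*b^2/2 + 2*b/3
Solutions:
 f(b) = C1 - b^4/6 + 2*b^3/7 - 4*b^2/21 - 12*b/49


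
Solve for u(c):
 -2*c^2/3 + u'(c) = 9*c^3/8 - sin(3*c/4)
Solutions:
 u(c) = C1 + 9*c^4/32 + 2*c^3/9 + 4*cos(3*c/4)/3


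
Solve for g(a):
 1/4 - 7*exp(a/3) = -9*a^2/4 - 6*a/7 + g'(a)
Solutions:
 g(a) = C1 + 3*a^3/4 + 3*a^2/7 + a/4 - 21*exp(a/3)


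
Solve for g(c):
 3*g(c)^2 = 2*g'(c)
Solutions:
 g(c) = -2/(C1 + 3*c)


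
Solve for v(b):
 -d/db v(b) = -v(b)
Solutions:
 v(b) = C1*exp(b)


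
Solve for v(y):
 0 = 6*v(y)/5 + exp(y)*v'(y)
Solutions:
 v(y) = C1*exp(6*exp(-y)/5)


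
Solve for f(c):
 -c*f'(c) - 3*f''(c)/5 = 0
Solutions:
 f(c) = C1 + C2*erf(sqrt(30)*c/6)


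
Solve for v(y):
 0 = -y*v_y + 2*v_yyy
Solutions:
 v(y) = C1 + Integral(C2*airyai(2^(2/3)*y/2) + C3*airybi(2^(2/3)*y/2), y)


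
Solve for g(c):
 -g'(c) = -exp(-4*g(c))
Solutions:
 g(c) = log(-I*(C1 + 4*c)^(1/4))
 g(c) = log(I*(C1 + 4*c)^(1/4))
 g(c) = log(-(C1 + 4*c)^(1/4))
 g(c) = log(C1 + 4*c)/4


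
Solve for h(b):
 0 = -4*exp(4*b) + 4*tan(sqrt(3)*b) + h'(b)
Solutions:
 h(b) = C1 + exp(4*b) + 4*sqrt(3)*log(cos(sqrt(3)*b))/3


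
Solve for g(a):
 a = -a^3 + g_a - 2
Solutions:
 g(a) = C1 + a^4/4 + a^2/2 + 2*a


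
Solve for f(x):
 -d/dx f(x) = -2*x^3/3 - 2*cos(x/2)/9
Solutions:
 f(x) = C1 + x^4/6 + 4*sin(x/2)/9


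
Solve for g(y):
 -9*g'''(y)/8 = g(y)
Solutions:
 g(y) = C3*exp(-2*3^(1/3)*y/3) + (C1*sin(3^(5/6)*y/3) + C2*cos(3^(5/6)*y/3))*exp(3^(1/3)*y/3)


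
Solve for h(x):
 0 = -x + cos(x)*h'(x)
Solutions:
 h(x) = C1 + Integral(x/cos(x), x)


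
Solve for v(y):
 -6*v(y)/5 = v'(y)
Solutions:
 v(y) = C1*exp(-6*y/5)


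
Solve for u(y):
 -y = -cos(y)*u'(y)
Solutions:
 u(y) = C1 + Integral(y/cos(y), y)


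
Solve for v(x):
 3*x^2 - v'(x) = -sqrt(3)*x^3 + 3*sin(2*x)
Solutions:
 v(x) = C1 + sqrt(3)*x^4/4 + x^3 + 3*cos(2*x)/2


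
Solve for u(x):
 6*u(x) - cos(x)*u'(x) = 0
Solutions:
 u(x) = C1*(sin(x)^3 + 3*sin(x)^2 + 3*sin(x) + 1)/(sin(x)^3 - 3*sin(x)^2 + 3*sin(x) - 1)


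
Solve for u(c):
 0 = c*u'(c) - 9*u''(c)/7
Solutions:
 u(c) = C1 + C2*erfi(sqrt(14)*c/6)


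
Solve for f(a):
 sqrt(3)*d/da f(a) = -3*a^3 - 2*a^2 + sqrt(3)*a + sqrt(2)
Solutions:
 f(a) = C1 - sqrt(3)*a^4/4 - 2*sqrt(3)*a^3/9 + a^2/2 + sqrt(6)*a/3


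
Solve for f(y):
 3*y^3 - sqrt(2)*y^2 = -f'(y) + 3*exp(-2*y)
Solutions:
 f(y) = C1 - 3*y^4/4 + sqrt(2)*y^3/3 - 3*exp(-2*y)/2


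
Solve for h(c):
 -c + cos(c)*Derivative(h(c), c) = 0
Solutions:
 h(c) = C1 + Integral(c/cos(c), c)


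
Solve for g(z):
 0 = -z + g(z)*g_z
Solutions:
 g(z) = -sqrt(C1 + z^2)
 g(z) = sqrt(C1 + z^2)


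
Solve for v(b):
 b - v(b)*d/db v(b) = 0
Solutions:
 v(b) = -sqrt(C1 + b^2)
 v(b) = sqrt(C1 + b^2)


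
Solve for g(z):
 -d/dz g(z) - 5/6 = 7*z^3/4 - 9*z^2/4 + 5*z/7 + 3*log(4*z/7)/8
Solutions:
 g(z) = C1 - 7*z^4/16 + 3*z^3/4 - 5*z^2/14 - 3*z*log(z)/8 - 3*z*log(2)/4 - 11*z/24 + 3*z*log(7)/8


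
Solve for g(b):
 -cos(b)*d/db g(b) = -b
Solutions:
 g(b) = C1 + Integral(b/cos(b), b)


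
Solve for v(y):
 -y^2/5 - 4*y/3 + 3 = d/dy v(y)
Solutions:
 v(y) = C1 - y^3/15 - 2*y^2/3 + 3*y


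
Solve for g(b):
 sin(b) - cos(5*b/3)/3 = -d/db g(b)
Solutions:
 g(b) = C1 + sin(5*b/3)/5 + cos(b)


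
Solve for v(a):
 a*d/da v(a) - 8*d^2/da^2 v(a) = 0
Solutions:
 v(a) = C1 + C2*erfi(a/4)
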